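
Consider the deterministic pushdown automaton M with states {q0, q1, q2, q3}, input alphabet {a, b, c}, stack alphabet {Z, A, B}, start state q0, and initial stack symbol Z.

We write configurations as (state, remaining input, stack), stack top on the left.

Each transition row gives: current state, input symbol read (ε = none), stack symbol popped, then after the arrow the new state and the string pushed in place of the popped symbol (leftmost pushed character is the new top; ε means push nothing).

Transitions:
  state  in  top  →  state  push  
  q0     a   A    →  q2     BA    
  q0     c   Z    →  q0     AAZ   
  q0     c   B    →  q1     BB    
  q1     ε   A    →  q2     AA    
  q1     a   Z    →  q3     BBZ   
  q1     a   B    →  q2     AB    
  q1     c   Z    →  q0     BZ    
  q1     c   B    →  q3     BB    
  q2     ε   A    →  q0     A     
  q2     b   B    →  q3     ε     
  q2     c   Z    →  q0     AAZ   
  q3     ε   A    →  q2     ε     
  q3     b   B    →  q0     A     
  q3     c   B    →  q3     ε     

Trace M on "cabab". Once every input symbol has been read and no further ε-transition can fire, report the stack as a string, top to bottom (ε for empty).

Z

(q0, cabab, Z)
  read c, top Z: go to q0, push AAZ → (q0, abab, AAZ)
  read a, top A: go to q2, push BA → (q2, bab, BAAZ)
  read b, top B: go to q3, push ε → (q3, ab, AAZ)
  ε-move, top A: go to q2, push ε → (q2, ab, AZ)
  ε-move, top A: go to q0, push A → (q0, ab, AZ)
  read a, top A: go to q2, push BA → (q2, b, BAZ)
  read b, top B: go to q3, push ε → (q3, ε, AZ)
  ε-move, top A: go to q2, push ε → (q2, ε, Z)
All input consumed in state q2 with stack Z.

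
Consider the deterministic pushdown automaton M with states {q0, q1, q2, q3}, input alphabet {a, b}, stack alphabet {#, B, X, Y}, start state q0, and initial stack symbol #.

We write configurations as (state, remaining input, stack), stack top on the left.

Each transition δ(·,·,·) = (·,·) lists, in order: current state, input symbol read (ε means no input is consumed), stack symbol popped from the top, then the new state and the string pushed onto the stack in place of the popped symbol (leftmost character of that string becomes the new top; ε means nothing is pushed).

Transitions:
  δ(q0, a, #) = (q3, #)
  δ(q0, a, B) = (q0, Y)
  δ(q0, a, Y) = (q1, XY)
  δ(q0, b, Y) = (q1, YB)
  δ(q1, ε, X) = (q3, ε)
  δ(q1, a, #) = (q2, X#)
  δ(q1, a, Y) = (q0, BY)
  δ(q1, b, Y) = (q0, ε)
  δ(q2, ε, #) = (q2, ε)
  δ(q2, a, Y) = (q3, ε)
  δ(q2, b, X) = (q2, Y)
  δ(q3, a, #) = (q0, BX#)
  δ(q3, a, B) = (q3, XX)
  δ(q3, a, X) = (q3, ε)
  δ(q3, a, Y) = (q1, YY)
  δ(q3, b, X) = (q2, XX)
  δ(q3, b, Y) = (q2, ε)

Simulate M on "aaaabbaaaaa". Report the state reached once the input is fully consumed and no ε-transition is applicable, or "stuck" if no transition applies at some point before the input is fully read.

(q0, aaaabbaaaaa, #) ⊢ (q3, aaabbaaaaa, #) ⊢ (q0, aabbaaaaa, BX#) ⊢ (q0, abbaaaaa, YX#) ⊢ (q1, bbaaaaa, XYX#) ⊢ (q3, bbaaaaa, YX#) ⊢ (q2, baaaaa, X#) ⊢ (q2, aaaaa, Y#) ⊢ (q3, aaaa, #) ⊢ (q0, aaa, BX#) ⊢ (q0, aa, YX#) ⊢ (q1, a, XYX#) ⊢ (q3, a, YX#) ⊢ (q1, ε, YYX#)
All input consumed; M is in state q1.

q1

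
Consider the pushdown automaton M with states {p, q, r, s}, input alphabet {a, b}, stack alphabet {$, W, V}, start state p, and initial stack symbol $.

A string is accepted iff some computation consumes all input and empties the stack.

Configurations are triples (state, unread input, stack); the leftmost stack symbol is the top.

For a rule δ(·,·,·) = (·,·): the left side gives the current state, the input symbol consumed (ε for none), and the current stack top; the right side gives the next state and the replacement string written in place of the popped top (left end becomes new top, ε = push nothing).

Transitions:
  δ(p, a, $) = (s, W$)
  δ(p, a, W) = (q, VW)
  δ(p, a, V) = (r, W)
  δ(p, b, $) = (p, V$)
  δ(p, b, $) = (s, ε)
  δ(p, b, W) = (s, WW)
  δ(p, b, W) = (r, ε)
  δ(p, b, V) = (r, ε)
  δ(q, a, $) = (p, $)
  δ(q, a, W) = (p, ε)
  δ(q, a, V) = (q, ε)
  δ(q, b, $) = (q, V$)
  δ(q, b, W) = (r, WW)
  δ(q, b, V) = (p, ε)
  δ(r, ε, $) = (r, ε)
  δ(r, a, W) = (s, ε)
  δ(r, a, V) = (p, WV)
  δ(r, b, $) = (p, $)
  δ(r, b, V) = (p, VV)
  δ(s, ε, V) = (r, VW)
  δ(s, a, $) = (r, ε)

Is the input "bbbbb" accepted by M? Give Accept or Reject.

One accepting computation: (p, bbbbb, $) ⊢ (p, bbbb, V$) ⊢ (r, bbb, $) ⊢ (p, bb, $) ⊢ (p, b, V$) ⊢ (r, ε, $) ⊢ (r, ε, ε)
All input consumed and the stack is empty.

Accept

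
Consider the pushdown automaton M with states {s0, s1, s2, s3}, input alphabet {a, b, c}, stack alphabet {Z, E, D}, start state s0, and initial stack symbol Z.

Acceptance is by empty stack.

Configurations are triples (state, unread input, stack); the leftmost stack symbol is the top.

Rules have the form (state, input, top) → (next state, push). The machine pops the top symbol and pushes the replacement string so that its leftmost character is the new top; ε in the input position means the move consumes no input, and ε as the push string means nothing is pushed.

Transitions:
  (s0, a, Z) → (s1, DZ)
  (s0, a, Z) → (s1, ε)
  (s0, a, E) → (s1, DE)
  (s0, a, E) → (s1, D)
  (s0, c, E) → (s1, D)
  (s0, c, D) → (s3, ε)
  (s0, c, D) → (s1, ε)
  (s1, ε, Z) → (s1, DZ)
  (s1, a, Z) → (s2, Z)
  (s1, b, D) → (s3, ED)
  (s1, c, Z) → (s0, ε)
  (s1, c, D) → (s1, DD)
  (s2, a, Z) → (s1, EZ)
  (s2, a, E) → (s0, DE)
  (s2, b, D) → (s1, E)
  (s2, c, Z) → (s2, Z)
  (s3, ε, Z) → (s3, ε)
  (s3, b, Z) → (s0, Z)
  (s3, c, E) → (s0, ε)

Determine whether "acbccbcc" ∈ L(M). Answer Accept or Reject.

Accept

One accepting computation: (s0, acbccbcc, Z) ⊢ (s1, cbccbcc, DZ) ⊢ (s1, bccbcc, DDZ) ⊢ (s3, ccbcc, EDDZ) ⊢ (s0, cbcc, DDZ) ⊢ (s1, bcc, DZ) ⊢ (s3, cc, EDZ) ⊢ (s0, c, DZ) ⊢ (s3, ε, Z) ⊢ (s3, ε, ε)
All input consumed and the stack is empty.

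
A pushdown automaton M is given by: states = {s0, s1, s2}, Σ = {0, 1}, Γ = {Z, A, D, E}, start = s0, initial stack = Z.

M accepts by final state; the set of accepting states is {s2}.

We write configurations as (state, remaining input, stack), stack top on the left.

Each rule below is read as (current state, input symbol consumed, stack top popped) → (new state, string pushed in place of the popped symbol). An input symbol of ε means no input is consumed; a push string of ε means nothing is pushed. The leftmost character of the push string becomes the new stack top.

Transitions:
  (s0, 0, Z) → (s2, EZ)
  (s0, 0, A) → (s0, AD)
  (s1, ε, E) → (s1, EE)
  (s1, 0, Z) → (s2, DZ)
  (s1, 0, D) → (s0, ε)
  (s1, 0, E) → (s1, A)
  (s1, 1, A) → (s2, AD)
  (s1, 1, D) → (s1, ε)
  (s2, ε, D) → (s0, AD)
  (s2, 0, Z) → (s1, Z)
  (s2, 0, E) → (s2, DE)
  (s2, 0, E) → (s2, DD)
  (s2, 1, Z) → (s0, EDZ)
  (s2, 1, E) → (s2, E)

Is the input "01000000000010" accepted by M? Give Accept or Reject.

No computation consumes all input and reaches a final state.

Reject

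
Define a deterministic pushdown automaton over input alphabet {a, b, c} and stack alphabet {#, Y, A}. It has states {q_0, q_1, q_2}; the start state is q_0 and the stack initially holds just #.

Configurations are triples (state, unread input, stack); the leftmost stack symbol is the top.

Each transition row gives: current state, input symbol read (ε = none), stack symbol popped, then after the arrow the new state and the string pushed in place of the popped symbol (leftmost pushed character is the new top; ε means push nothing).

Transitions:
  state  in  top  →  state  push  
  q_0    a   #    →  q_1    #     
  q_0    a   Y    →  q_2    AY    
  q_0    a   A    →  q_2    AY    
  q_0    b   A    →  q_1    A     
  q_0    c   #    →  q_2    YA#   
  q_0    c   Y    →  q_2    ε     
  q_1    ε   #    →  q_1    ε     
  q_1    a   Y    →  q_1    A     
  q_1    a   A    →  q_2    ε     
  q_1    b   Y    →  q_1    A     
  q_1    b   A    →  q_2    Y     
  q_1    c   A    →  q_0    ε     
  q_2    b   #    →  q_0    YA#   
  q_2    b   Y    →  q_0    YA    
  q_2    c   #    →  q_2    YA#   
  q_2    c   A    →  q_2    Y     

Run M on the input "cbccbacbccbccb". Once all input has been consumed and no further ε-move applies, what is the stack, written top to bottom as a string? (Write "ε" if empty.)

YAYAA#

(q_0, cbccbacbccbccb, #) ⊢ (q_2, bccbacbccbccb, YA#) ⊢ (q_0, ccbacbccbccb, YAA#) ⊢ (q_2, cbacbccbccb, AA#) ⊢ (q_2, bacbccbccb, YA#) ⊢ (q_0, acbccbccb, YAA#) ⊢ (q_2, cbccbccb, AYAA#) ⊢ (q_2, bccbccb, YYAA#) ⊢ (q_0, ccbccb, YAYAA#) ⊢ (q_2, cbccb, AYAA#) ⊢ (q_2, bccb, YYAA#) ⊢ (q_0, ccb, YAYAA#) ⊢ (q_2, cb, AYAA#) ⊢ (q_2, b, YYAA#) ⊢ (q_0, ε, YAYAA#)
All input consumed in state q_0 with stack YAYAA#.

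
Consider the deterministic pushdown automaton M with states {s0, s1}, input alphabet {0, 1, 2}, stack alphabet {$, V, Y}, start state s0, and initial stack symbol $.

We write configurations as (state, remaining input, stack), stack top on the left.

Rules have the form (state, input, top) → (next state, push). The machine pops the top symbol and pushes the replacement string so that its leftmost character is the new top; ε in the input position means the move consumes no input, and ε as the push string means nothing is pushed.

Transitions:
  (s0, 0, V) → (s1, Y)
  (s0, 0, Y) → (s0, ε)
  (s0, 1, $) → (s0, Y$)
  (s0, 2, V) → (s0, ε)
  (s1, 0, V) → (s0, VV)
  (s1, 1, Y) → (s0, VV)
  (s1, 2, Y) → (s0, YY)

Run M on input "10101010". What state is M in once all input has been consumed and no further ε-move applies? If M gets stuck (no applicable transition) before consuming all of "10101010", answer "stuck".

s0

(s0, 10101010, $)
  read 1, top $: go to s0, push Y$ → (s0, 0101010, Y$)
  read 0, top Y: go to s0, push ε → (s0, 101010, $)
  read 1, top $: go to s0, push Y$ → (s0, 01010, Y$)
  read 0, top Y: go to s0, push ε → (s0, 1010, $)
  read 1, top $: go to s0, push Y$ → (s0, 010, Y$)
  read 0, top Y: go to s0, push ε → (s0, 10, $)
  read 1, top $: go to s0, push Y$ → (s0, 0, Y$)
  read 0, top Y: go to s0, push ε → (s0, ε, $)
All input consumed; M is in state s0.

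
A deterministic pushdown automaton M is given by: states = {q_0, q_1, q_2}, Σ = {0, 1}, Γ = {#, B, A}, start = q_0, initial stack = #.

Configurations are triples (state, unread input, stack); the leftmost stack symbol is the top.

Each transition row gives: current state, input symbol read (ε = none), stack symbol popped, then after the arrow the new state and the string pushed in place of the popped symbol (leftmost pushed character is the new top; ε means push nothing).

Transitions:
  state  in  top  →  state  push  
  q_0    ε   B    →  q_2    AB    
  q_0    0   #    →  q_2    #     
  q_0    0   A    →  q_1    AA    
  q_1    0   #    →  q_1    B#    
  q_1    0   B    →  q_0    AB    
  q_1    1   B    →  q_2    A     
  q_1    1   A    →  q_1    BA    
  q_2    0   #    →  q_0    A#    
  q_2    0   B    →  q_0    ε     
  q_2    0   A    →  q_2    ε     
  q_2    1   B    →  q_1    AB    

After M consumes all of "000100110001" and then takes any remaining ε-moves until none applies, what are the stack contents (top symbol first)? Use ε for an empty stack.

ABAA#

(q_0, 000100110001, #)
  read 0, top #: go to q_2, push # → (q_2, 00100110001, #)
  read 0, top #: go to q_0, push A# → (q_0, 0100110001, A#)
  read 0, top A: go to q_1, push AA → (q_1, 100110001, AA#)
  read 1, top A: go to q_1, push BA → (q_1, 00110001, BAA#)
  read 0, top B: go to q_0, push AB → (q_0, 0110001, ABAA#)
  read 0, top A: go to q_1, push AA → (q_1, 110001, AABAA#)
  read 1, top A: go to q_1, push BA → (q_1, 10001, BAABAA#)
  read 1, top B: go to q_2, push A → (q_2, 0001, AAABAA#)
  read 0, top A: go to q_2, push ε → (q_2, 001, AABAA#)
  read 0, top A: go to q_2, push ε → (q_2, 01, ABAA#)
  read 0, top A: go to q_2, push ε → (q_2, 1, BAA#)
  read 1, top B: go to q_1, push AB → (q_1, ε, ABAA#)
All input consumed in state q_1 with stack ABAA#.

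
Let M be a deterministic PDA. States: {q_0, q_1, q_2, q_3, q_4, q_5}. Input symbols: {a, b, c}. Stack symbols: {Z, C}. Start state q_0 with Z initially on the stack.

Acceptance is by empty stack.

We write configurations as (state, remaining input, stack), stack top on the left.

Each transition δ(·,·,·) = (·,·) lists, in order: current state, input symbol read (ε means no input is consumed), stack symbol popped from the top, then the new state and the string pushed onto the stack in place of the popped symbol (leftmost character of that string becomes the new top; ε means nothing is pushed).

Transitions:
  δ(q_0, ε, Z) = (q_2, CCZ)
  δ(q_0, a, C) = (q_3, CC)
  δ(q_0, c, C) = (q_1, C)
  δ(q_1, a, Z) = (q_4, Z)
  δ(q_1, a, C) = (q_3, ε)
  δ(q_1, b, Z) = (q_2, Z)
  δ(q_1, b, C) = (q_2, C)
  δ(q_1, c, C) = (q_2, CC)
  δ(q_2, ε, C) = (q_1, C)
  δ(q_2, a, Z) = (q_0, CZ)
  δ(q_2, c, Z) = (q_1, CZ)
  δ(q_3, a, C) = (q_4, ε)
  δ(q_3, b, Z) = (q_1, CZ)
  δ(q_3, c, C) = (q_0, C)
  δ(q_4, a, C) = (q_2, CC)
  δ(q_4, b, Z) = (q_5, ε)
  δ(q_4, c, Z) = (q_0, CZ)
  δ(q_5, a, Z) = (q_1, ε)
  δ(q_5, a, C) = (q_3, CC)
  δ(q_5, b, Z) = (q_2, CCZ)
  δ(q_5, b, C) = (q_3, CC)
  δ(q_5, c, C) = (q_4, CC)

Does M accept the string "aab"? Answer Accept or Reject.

Accept

(q_0, aab, Z)
  ε-move, top Z: go to q_2, push CCZ → (q_2, aab, CCZ)
  ε-move, top C: go to q_1, push C → (q_1, aab, CCZ)
  read a, top C: go to q_3, push ε → (q_3, ab, CZ)
  read a, top C: go to q_4, push ε → (q_4, b, Z)
  read b, top Z: go to q_5, push ε → (q_5, ε, ε)
All input consumed and the stack is empty.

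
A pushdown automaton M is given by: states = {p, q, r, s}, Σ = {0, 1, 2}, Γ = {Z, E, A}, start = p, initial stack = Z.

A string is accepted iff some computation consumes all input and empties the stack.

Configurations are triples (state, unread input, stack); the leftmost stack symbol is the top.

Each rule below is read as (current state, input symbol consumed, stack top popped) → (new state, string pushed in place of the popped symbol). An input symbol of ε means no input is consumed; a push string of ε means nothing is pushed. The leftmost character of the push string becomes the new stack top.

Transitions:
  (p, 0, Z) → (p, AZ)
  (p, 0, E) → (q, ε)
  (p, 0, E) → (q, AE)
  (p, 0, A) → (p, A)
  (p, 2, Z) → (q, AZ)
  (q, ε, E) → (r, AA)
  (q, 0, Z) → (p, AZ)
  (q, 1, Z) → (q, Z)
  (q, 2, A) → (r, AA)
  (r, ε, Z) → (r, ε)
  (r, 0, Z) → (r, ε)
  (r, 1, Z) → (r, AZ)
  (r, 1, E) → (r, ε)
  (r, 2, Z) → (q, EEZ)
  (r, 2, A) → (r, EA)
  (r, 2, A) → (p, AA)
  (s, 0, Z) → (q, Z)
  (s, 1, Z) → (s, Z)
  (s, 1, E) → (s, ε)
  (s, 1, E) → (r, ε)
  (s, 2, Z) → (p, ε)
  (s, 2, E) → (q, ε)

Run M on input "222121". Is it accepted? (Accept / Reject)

Reject

No computation consumes all input and empties the stack.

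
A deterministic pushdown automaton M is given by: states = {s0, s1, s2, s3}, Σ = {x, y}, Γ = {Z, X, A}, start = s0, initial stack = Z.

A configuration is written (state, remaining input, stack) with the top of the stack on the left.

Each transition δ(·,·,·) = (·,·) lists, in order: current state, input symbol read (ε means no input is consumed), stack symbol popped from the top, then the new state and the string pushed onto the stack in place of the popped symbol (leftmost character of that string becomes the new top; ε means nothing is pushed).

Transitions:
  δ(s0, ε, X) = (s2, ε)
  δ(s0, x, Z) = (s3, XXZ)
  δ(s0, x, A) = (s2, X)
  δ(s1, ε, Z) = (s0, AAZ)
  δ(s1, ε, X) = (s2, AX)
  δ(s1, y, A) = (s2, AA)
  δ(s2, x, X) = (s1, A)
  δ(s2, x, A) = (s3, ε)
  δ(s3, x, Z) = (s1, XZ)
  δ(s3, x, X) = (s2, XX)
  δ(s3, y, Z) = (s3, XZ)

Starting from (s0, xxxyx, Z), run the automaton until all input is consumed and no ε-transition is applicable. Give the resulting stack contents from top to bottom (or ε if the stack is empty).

AXXZ

(s0, xxxyx, Z) ⊢ (s3, xxyx, XXZ) ⊢ (s2, xyx, XXXZ) ⊢ (s1, yx, AXXZ) ⊢ (s2, x, AAXXZ) ⊢ (s3, ε, AXXZ)
All input consumed in state s3 with stack AXXZ.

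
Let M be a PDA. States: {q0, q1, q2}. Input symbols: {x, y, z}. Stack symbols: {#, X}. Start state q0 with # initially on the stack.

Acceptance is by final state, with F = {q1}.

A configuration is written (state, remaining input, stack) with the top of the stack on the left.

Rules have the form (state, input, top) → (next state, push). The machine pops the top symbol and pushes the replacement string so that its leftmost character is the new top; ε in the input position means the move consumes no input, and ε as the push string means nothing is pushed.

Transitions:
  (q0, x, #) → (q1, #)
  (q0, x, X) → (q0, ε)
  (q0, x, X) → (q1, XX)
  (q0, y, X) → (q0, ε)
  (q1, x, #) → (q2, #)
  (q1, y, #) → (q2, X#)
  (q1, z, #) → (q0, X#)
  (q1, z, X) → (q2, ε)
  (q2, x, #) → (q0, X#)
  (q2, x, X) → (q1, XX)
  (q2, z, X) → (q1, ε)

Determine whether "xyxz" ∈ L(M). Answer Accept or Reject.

Reject

No computation consumes all input and reaches a final state.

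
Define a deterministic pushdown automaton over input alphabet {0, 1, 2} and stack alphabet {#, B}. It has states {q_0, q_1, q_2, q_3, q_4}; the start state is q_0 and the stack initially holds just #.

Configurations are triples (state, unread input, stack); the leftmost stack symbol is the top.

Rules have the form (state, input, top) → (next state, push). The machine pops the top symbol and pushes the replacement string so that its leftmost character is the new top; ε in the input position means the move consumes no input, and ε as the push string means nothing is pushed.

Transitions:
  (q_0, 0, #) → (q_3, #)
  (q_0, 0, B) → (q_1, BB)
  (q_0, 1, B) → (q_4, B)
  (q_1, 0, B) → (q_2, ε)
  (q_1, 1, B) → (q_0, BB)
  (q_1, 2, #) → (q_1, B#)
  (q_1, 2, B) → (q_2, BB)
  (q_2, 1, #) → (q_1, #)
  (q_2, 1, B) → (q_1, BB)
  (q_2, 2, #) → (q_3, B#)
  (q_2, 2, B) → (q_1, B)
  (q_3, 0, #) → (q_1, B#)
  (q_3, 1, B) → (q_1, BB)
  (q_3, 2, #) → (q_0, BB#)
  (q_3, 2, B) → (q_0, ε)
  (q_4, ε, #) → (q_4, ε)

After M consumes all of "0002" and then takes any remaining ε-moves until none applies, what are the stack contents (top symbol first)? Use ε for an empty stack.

(q_0, 0002, #) ⊢ (q_3, 002, #) ⊢ (q_1, 02, B#) ⊢ (q_2, 2, #) ⊢ (q_3, ε, B#)
All input consumed in state q_3 with stack B#.

B#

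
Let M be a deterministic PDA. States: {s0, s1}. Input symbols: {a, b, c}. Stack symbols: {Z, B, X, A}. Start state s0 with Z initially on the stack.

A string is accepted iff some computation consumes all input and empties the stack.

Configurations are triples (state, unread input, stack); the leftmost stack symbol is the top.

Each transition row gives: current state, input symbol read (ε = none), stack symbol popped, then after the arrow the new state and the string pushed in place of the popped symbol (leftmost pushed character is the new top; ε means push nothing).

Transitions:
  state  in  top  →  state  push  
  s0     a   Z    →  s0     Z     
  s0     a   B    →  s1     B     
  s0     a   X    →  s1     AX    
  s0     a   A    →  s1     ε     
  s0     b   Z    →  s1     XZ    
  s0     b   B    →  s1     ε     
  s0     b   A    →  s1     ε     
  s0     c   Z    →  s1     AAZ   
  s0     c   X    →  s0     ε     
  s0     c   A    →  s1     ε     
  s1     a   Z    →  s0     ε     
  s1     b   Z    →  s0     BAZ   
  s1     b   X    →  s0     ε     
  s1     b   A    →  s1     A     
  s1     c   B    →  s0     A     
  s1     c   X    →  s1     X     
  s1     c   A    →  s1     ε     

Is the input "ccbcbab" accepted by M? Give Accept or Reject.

Reject

(s0, ccbcbab, Z) ⊢ (s1, cbcbab, AAZ) ⊢ (s1, bcbab, AZ) ⊢ (s1, cbab, AZ) ⊢ (s1, bab, Z) ⊢ (s0, ab, BAZ) ⊢ (s1, b, BAZ)
No transition applies at (s1, b, BAZ); input not fully consumed.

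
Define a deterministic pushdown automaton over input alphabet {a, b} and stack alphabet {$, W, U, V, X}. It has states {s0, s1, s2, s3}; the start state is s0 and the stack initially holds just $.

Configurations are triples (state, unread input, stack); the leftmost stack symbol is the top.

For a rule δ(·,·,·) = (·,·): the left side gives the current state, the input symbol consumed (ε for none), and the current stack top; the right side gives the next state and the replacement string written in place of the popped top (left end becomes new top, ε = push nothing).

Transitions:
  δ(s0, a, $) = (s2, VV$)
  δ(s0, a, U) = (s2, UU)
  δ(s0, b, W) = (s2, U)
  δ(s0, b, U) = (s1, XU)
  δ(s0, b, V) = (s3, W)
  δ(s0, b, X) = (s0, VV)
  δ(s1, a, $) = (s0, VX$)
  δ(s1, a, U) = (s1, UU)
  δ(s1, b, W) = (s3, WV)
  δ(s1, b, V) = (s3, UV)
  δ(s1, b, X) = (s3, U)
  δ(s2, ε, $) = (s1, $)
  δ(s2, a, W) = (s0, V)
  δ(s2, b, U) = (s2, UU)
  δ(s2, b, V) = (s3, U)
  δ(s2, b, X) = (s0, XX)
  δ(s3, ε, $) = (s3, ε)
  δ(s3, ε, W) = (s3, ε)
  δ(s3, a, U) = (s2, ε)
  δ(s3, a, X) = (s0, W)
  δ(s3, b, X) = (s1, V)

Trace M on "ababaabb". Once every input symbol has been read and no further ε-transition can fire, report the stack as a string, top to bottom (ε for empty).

(s0, ababaabb, $)
  read a, top $: go to s2, push VV$ → (s2, babaabb, VV$)
  read b, top V: go to s3, push U → (s3, abaabb, UV$)
  read a, top U: go to s2, push ε → (s2, baabb, V$)
  read b, top V: go to s3, push U → (s3, aabb, U$)
  read a, top U: go to s2, push ε → (s2, abb, $)
  ε-move, top $: go to s1, push $ → (s1, abb, $)
  read a, top $: go to s0, push VX$ → (s0, bb, VX$)
  read b, top V: go to s3, push W → (s3, b, WX$)
  ε-move, top W: go to s3, push ε → (s3, b, X$)
  read b, top X: go to s1, push V → (s1, ε, V$)
All input consumed in state s1 with stack V$.

V$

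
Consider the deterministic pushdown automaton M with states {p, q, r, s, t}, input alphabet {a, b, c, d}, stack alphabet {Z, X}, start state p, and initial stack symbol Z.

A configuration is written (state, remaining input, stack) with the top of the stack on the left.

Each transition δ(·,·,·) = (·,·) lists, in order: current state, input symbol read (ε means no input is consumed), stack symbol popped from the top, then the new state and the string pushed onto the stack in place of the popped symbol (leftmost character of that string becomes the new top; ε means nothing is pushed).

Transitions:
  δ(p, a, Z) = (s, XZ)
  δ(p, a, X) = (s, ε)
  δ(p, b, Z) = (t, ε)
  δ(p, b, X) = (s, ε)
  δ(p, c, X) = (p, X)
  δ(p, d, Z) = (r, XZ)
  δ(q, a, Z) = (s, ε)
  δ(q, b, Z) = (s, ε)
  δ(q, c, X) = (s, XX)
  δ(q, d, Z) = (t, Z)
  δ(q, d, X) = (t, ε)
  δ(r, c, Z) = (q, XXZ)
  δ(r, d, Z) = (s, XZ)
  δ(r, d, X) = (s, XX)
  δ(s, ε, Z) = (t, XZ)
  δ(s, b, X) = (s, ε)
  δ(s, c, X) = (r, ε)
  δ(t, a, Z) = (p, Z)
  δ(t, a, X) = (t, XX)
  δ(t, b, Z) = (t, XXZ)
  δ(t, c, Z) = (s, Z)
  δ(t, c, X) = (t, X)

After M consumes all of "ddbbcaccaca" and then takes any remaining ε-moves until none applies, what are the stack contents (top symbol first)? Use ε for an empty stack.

XXXXZ

(p, ddbbcaccaca, Z)
  read d, top Z: go to r, push XZ → (r, dbbcaccaca, XZ)
  read d, top X: go to s, push XX → (s, bbcaccaca, XXZ)
  read b, top X: go to s, push ε → (s, bcaccaca, XZ)
  read b, top X: go to s, push ε → (s, caccaca, Z)
  ε-move, top Z: go to t, push XZ → (t, caccaca, XZ)
  read c, top X: go to t, push X → (t, accaca, XZ)
  read a, top X: go to t, push XX → (t, ccaca, XXZ)
  read c, top X: go to t, push X → (t, caca, XXZ)
  read c, top X: go to t, push X → (t, aca, XXZ)
  read a, top X: go to t, push XX → (t, ca, XXXZ)
  read c, top X: go to t, push X → (t, a, XXXZ)
  read a, top X: go to t, push XX → (t, ε, XXXXZ)
All input consumed in state t with stack XXXXZ.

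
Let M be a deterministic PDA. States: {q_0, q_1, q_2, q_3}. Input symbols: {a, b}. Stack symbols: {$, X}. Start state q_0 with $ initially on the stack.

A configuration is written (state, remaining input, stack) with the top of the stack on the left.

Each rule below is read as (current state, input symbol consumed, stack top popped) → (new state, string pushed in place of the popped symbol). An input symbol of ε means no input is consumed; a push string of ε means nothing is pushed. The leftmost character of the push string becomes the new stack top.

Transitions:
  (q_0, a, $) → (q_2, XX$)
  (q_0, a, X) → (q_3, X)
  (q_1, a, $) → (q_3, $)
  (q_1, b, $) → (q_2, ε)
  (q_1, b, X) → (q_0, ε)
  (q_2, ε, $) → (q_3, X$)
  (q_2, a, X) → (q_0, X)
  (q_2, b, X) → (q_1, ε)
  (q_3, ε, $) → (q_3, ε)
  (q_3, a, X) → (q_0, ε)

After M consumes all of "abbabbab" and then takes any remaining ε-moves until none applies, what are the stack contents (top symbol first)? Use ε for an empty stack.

X$

(q_0, abbabbab, $)
  read a, top $: go to q_2, push XX$ → (q_2, bbabbab, XX$)
  read b, top X: go to q_1, push ε → (q_1, babbab, X$)
  read b, top X: go to q_0, push ε → (q_0, abbab, $)
  read a, top $: go to q_2, push XX$ → (q_2, bbab, XX$)
  read b, top X: go to q_1, push ε → (q_1, bab, X$)
  read b, top X: go to q_0, push ε → (q_0, ab, $)
  read a, top $: go to q_2, push XX$ → (q_2, b, XX$)
  read b, top X: go to q_1, push ε → (q_1, ε, X$)
All input consumed in state q_1 with stack X$.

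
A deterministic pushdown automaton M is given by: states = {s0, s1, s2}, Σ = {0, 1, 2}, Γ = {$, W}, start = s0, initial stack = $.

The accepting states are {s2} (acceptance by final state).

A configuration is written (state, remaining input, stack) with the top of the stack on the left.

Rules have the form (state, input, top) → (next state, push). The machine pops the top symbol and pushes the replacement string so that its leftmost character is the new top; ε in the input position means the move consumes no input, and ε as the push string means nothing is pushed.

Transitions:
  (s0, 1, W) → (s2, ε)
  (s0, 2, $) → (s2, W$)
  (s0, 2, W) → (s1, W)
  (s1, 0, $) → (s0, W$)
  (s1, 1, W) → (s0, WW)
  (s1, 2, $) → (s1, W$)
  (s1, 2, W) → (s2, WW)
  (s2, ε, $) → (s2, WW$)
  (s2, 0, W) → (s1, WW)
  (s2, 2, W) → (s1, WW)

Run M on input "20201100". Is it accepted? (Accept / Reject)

Reject

(s0, 20201100, $)
  read 2, top $: go to s2, push W$ → (s2, 0201100, W$)
  read 0, top W: go to s1, push WW → (s1, 201100, WW$)
  read 2, top W: go to s2, push WW → (s2, 01100, WWW$)
  read 0, top W: go to s1, push WW → (s1, 1100, WWWW$)
  read 1, top W: go to s0, push WW → (s0, 100, WWWWW$)
  read 1, top W: go to s2, push ε → (s2, 00, WWWW$)
  read 0, top W: go to s1, push WW → (s1, 0, WWWWW$)
No transition applies at (s1, 0, WWWWW$); input not fully consumed.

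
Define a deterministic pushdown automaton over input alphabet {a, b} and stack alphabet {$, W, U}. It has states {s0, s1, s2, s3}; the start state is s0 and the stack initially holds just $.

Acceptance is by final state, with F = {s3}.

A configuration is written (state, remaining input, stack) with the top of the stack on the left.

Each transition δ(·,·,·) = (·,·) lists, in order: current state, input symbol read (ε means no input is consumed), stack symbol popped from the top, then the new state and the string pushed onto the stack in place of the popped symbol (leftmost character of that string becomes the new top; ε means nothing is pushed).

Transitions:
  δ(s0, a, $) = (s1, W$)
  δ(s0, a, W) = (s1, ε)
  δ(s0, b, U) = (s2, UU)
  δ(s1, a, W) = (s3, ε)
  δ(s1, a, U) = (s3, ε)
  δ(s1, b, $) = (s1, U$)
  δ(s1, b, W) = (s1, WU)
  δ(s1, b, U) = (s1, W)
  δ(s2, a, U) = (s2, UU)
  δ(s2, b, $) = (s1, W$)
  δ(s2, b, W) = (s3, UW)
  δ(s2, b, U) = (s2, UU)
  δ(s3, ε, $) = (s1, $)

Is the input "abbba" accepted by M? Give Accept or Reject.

Accept

(s0, abbba, $) ⊢ (s1, bbba, W$) ⊢ (s1, bba, WU$) ⊢ (s1, ba, WUU$) ⊢ (s1, a, WUUU$) ⊢ (s3, ε, UUU$)
All input consumed; state s3 ∈ F.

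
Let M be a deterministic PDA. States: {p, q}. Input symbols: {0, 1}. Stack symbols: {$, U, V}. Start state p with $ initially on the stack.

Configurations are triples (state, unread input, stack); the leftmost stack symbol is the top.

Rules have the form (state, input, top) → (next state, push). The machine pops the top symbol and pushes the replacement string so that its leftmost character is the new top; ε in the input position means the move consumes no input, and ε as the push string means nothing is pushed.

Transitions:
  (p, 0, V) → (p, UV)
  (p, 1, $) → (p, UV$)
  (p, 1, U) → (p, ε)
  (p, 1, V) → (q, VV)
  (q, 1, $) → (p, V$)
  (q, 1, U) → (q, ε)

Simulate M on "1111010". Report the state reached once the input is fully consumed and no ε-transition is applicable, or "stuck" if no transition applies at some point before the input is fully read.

(p, 1111010, $) ⊢ (p, 111010, UV$) ⊢ (p, 11010, V$) ⊢ (q, 1010, VV$)
No transition for (q, 1, top V); M blocks with input 1010 remaining.

stuck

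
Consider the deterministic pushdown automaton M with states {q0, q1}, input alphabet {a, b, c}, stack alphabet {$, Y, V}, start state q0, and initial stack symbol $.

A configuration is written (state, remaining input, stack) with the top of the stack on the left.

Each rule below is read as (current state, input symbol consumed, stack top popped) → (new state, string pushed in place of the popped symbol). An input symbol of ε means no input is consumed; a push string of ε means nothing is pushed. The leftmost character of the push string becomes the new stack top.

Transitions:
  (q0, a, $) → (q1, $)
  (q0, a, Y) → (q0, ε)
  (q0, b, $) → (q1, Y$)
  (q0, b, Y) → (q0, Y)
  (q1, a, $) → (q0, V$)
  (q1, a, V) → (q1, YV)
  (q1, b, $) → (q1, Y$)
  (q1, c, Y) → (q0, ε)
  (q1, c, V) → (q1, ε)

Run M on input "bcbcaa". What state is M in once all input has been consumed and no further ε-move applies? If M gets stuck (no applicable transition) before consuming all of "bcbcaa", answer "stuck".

(q0, bcbcaa, $) ⊢ (q1, cbcaa, Y$) ⊢ (q0, bcaa, $) ⊢ (q1, caa, Y$) ⊢ (q0, aa, $) ⊢ (q1, a, $) ⊢ (q0, ε, V$)
All input consumed; M is in state q0.

q0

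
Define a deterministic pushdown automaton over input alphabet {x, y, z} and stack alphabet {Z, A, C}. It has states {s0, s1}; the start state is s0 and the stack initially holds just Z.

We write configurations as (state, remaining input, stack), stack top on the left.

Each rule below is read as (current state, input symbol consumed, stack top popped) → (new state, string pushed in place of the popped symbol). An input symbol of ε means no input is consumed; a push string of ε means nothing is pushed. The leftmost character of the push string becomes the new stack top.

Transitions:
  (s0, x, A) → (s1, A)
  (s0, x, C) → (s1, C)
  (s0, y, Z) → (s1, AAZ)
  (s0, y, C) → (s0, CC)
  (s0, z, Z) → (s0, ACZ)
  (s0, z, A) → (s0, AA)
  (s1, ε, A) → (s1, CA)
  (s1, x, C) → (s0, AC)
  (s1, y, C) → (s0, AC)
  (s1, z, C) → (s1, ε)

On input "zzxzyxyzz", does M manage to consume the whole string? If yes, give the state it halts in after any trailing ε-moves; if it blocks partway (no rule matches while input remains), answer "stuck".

(s0, zzxzyxyzz, Z)
  read z, top Z: go to s0, push ACZ → (s0, zxzyxyzz, ACZ)
  read z, top A: go to s0, push AA → (s0, xzyxyzz, AACZ)
  read x, top A: go to s1, push A → (s1, zyxyzz, AACZ)
  ε-move, top A: go to s1, push CA → (s1, zyxyzz, CAACZ)
  read z, top C: go to s1, push ε → (s1, yxyzz, AACZ)
  ε-move, top A: go to s1, push CA → (s1, yxyzz, CAACZ)
  read y, top C: go to s0, push AC → (s0, xyzz, ACAACZ)
  read x, top A: go to s1, push A → (s1, yzz, ACAACZ)
  ε-move, top A: go to s1, push CA → (s1, yzz, CACAACZ)
  read y, top C: go to s0, push AC → (s0, zz, ACACAACZ)
  read z, top A: go to s0, push AA → (s0, z, AACACAACZ)
  read z, top A: go to s0, push AA → (s0, ε, AAACACAACZ)
All input consumed; M is in state s0.

s0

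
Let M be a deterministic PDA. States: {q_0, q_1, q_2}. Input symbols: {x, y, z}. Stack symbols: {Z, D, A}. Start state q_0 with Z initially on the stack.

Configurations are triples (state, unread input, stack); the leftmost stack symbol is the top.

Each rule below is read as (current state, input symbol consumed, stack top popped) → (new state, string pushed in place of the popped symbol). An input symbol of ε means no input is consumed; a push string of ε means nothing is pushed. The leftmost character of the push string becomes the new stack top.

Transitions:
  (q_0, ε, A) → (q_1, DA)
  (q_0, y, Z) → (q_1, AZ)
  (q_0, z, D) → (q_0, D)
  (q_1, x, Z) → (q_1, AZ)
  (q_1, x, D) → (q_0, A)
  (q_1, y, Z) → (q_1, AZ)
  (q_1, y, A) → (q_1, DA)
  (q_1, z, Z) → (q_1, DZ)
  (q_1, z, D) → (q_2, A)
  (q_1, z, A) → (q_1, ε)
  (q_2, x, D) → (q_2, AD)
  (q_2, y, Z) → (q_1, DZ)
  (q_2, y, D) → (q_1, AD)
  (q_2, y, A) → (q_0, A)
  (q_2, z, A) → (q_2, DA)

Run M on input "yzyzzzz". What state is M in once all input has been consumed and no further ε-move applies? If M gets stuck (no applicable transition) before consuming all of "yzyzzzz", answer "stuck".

(q_0, yzyzzzz, Z)
  read y, top Z: go to q_1, push AZ → (q_1, zyzzzz, AZ)
  read z, top A: go to q_1, push ε → (q_1, yzzzz, Z)
  read y, top Z: go to q_1, push AZ → (q_1, zzzz, AZ)
  read z, top A: go to q_1, push ε → (q_1, zzz, Z)
  read z, top Z: go to q_1, push DZ → (q_1, zz, DZ)
  read z, top D: go to q_2, push A → (q_2, z, AZ)
  read z, top A: go to q_2, push DA → (q_2, ε, DAZ)
All input consumed; M is in state q_2.

q_2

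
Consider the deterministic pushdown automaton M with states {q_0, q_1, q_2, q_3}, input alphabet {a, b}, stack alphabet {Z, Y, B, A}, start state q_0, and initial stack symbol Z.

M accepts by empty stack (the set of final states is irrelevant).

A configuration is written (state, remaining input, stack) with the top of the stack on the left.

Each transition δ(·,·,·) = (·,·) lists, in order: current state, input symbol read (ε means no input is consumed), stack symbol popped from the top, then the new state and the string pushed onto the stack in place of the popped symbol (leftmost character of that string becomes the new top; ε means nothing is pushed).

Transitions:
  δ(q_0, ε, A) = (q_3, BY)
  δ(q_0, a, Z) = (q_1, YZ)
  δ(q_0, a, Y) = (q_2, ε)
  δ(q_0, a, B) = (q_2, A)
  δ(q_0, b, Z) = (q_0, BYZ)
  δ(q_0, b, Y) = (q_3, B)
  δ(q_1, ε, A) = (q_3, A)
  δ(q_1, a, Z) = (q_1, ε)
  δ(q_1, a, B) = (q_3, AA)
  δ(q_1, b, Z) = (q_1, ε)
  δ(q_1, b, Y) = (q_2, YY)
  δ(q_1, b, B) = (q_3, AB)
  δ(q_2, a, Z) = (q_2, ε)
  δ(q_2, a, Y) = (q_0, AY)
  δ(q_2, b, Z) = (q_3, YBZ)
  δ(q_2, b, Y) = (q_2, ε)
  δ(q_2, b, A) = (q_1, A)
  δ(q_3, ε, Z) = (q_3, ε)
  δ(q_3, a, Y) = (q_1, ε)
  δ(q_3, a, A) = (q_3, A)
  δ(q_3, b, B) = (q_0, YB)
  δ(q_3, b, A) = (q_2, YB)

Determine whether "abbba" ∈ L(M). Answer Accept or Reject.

(q_0, abbba, Z)
  read a, top Z: go to q_1, push YZ → (q_1, bbba, YZ)
  read b, top Y: go to q_2, push YY → (q_2, bba, YYZ)
  read b, top Y: go to q_2, push ε → (q_2, ba, YZ)
  read b, top Y: go to q_2, push ε → (q_2, a, Z)
  read a, top Z: go to q_2, push ε → (q_2, ε, ε)
All input consumed and the stack is empty.

Accept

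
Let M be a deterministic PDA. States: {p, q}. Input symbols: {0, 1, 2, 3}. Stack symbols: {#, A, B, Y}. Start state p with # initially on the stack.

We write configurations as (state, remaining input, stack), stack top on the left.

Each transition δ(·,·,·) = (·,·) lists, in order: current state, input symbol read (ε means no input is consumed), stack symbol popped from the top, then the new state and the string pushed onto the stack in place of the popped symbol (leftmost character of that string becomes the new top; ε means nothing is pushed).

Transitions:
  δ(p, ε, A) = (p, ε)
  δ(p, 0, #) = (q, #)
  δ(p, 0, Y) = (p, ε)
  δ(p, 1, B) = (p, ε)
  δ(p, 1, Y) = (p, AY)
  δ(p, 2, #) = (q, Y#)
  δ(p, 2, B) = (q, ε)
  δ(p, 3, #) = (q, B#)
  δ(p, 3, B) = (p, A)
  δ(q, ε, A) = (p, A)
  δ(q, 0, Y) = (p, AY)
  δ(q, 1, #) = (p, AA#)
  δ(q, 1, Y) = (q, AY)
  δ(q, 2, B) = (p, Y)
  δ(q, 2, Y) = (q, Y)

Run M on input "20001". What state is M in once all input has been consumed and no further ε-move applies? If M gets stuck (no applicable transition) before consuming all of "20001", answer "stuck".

p

(p, 20001, #) ⊢ (q, 0001, Y#) ⊢ (p, 001, AY#) ⊢ (p, 001, Y#) ⊢ (p, 01, #) ⊢ (q, 1, #) ⊢ (p, ε, AA#) ⊢ (p, ε, A#) ⊢ (p, ε, #)
All input consumed; M is in state p.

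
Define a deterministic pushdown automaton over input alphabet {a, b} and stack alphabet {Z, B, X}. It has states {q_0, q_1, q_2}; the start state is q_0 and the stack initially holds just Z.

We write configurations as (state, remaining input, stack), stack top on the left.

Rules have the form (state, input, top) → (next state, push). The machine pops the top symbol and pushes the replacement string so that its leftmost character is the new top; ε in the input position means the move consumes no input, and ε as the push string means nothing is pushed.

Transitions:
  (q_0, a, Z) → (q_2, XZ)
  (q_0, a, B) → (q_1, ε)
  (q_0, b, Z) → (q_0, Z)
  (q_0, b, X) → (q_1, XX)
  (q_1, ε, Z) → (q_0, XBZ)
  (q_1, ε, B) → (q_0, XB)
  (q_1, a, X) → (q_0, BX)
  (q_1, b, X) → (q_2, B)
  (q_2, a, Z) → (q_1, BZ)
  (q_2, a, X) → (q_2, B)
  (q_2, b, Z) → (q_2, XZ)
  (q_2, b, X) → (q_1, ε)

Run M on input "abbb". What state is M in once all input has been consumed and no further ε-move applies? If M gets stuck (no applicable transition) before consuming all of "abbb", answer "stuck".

q_2

(q_0, abbb, Z) ⊢ (q_2, bbb, XZ) ⊢ (q_1, bb, Z) ⊢ (q_0, bb, XBZ) ⊢ (q_1, b, XXBZ) ⊢ (q_2, ε, BXBZ)
All input consumed; M is in state q_2.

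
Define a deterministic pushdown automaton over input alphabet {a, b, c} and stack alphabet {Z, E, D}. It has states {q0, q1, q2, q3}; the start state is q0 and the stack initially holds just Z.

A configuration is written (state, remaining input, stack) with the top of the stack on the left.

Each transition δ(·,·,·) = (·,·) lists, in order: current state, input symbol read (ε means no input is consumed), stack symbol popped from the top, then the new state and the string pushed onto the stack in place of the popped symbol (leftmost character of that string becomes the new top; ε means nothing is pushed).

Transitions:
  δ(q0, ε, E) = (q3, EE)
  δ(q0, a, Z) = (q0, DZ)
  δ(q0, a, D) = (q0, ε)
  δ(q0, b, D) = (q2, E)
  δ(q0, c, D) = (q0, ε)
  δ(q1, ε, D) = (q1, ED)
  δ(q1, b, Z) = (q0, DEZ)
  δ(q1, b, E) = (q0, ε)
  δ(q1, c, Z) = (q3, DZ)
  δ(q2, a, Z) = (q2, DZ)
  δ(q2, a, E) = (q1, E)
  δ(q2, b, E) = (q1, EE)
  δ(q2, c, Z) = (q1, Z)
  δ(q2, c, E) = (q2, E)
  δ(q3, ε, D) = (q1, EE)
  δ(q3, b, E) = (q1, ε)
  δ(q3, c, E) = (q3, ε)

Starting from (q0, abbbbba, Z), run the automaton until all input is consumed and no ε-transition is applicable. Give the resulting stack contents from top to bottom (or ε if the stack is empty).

(q0, abbbbba, Z)
  read a, top Z: go to q0, push DZ → (q0, bbbbba, DZ)
  read b, top D: go to q2, push E → (q2, bbbba, EZ)
  read b, top E: go to q1, push EE → (q1, bbba, EEZ)
  read b, top E: go to q0, push ε → (q0, bba, EZ)
  ε-move, top E: go to q3, push EE → (q3, bba, EEZ)
  read b, top E: go to q1, push ε → (q1, ba, EZ)
  read b, top E: go to q0, push ε → (q0, a, Z)
  read a, top Z: go to q0, push DZ → (q0, ε, DZ)
All input consumed in state q0 with stack DZ.

DZ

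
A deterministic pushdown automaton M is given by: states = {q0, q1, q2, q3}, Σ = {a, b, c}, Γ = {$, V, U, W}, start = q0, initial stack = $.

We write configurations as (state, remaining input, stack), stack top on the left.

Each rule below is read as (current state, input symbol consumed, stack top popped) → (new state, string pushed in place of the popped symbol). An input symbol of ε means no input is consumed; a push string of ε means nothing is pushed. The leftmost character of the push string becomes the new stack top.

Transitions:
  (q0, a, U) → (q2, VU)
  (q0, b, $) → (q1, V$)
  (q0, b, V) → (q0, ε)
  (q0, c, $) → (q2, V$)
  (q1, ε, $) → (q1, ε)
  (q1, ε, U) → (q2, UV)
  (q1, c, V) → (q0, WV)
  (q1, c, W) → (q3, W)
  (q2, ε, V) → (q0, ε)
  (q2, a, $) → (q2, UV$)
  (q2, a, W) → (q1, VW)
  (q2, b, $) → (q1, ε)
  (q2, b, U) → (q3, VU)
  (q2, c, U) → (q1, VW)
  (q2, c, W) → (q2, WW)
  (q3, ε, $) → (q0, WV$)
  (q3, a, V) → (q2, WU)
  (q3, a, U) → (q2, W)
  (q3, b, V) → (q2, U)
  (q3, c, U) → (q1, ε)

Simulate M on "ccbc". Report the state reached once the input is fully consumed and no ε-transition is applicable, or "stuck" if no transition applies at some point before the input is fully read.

(q0, ccbc, $)
  read c, top $: go to q2, push V$ → (q2, cbc, V$)
  ε-move, top V: go to q0, push ε → (q0, cbc, $)
  read c, top $: go to q2, push V$ → (q2, bc, V$)
  ε-move, top V: go to q0, push ε → (q0, bc, $)
  read b, top $: go to q1, push V$ → (q1, c, V$)
  read c, top V: go to q0, push WV → (q0, ε, WV$)
All input consumed; M is in state q0.

q0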